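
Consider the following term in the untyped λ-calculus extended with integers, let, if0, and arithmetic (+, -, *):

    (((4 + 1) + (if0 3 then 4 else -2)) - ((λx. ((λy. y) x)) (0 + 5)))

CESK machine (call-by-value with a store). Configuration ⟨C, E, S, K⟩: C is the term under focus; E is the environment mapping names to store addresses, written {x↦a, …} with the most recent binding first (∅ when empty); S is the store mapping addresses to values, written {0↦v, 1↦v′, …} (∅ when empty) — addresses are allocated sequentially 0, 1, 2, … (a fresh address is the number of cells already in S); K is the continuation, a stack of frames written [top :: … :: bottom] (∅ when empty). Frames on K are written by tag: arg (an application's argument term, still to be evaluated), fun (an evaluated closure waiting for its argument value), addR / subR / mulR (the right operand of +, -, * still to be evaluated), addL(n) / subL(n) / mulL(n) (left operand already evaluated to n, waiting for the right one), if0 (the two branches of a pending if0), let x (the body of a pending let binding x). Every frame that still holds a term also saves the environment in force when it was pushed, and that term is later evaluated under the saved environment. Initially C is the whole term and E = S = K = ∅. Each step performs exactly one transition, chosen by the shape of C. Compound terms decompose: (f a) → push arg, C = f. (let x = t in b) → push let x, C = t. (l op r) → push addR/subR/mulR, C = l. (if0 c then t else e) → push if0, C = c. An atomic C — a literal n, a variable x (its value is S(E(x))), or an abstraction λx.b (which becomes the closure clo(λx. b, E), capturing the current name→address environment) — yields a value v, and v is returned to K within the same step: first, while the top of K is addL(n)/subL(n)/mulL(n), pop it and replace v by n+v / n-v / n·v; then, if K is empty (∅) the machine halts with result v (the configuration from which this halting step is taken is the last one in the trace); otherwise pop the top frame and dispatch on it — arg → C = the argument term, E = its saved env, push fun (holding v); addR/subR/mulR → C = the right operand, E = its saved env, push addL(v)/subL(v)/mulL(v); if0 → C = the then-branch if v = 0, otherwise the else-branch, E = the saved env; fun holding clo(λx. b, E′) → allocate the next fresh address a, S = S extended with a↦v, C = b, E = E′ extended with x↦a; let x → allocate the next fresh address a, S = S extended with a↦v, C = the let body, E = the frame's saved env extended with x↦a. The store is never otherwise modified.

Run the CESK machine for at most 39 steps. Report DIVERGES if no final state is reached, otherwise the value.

0. <C=(((4 + 1) + (if0 3 then 4 else -2)) - ((λx. ((λy. y) x)) (0 + 5))), E=∅, S=∅, K=∅>
1. <C=((4 + 1) + (if0 3 then 4 else -2)), E=∅, S=∅, K=[subR]>
2. <C=(4 + 1), E=∅, S=∅, K=[addR :: subR]>
3. <C=4, E=∅, S=∅, K=[addR :: addR :: subR]>
4. <C=1, E=∅, S=∅, K=[addL(4) :: addR :: subR]>
5. <C=(if0 3 then 4 else -2), E=∅, S=∅, K=[addL(5) :: subR]>
6. <C=3, E=∅, S=∅, K=[if0 :: addL(5) :: subR]>
7. <C=-2, E=∅, S=∅, K=[addL(5) :: subR]>
8. <C=((λx. ((λy. y) x)) (0 + 5)), E=∅, S=∅, K=[subL(3)]>
9. <C=(λx. ((λy. y) x)), E=∅, S=∅, K=[arg :: subL(3)]>
10. <C=(0 + 5), E=∅, S=∅, K=[fun :: subL(3)]>
11. <C=0, E=∅, S=∅, K=[addR :: fun :: subL(3)]>
12. <C=5, E=∅, S=∅, K=[addL(0) :: fun :: subL(3)]>
13. <C=((λy. y) x), E={x↦0}, S={0↦5}, K=[subL(3)]>
14. <C=(λy. y), E={x↦0}, S={0↦5}, K=[arg :: subL(3)]>
15. <C=x, E={x↦0}, S={0↦5}, K=[fun :: subL(3)]>
16. <C=y, E={y↦1, x↦0}, S={0↦5, 1↦5}, K=[subL(3)]>
→ final value -2

Answer: -2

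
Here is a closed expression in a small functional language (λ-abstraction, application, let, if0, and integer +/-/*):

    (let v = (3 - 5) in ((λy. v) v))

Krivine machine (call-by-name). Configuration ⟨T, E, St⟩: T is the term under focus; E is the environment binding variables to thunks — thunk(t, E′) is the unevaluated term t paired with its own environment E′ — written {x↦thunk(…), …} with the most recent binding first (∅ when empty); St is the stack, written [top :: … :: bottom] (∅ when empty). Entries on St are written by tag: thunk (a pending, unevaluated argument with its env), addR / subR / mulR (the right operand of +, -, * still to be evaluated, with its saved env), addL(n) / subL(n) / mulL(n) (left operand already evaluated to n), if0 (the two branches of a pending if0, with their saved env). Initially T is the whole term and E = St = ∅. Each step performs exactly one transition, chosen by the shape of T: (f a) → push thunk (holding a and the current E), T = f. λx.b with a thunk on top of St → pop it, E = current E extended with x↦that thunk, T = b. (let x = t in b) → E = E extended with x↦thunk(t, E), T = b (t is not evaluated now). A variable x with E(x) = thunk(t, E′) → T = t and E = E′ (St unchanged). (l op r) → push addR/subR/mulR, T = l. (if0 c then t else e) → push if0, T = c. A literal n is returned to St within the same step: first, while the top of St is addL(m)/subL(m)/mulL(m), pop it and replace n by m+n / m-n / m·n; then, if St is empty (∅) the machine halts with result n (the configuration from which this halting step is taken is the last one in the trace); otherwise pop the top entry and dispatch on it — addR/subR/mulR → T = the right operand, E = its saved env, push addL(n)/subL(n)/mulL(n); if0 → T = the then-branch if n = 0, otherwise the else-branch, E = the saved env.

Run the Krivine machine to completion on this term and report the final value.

Answer: -2

Machine steps:
t=0: [T=(let v = (3 - 5) in ((λy. v) v)) | E=∅ | St=∅]
t=1: [T=((λy. v) v) | E={v↦thunk((3 - 5), ∅)} | St=∅]
t=2: [T=(λy. v) | E={v↦thunk((3 - 5), ∅)} | St=[thunk]]
t=3: [T=v | E={y↦thunk(v, {v↦thunk((3 - 5), ∅)}), v↦thunk((3 - 5), ∅)} | St=∅]
t=4: [T=(3 - 5) | E=∅ | St=∅]
t=5: [T=3 | E=∅ | St=[subR]]
t=6: [T=5 | E=∅ | St=[subL(3)]]
→ final value -2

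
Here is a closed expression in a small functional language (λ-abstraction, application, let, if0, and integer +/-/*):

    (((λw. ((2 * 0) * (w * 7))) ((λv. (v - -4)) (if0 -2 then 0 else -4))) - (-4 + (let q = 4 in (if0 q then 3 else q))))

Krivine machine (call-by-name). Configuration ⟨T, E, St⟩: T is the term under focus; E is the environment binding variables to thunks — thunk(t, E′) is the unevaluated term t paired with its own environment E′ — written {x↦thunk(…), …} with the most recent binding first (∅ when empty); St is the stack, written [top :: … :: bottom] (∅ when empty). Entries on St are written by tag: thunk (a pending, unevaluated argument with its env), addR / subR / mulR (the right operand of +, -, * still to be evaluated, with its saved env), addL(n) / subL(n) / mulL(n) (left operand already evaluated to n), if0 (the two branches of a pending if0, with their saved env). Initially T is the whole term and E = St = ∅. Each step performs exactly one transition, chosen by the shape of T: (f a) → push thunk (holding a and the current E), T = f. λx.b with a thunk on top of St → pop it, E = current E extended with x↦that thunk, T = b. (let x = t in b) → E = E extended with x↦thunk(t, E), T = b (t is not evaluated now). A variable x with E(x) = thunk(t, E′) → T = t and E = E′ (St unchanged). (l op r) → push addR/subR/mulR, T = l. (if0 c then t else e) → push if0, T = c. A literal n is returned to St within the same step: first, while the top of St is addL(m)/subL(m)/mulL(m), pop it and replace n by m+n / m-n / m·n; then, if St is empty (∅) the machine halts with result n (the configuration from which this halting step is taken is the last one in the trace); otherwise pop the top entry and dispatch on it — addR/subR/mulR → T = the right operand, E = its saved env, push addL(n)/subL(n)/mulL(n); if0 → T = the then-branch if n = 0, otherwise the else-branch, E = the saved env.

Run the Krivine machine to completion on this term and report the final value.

step 0: ⟨T=(((λw. ((2 * 0) * (w * 7))) ((λv. (v - -4)) (if0 -2 then 0 else -4))) - (-4 + (let q = 4 in (if0 q then 3 else q)))); E=∅; St=∅⟩
step 1: ⟨T=((λw. ((2 * 0) * (w * 7))) ((λv. (v - -4)) (if0 -2 then 0 else -4))); E=∅; St=[subR]⟩
step 2: ⟨T=(λw. ((2 * 0) * (w * 7))); E=∅; St=[thunk :: subR]⟩
step 3: ⟨T=((2 * 0) * (w * 7)); E={w↦thunk(((λv. (v - -4)) (if0 -2 then 0 else -4)), ∅)}; St=[subR]⟩
step 4: ⟨T=(2 * 0); E={w↦thunk(((λv. (v - -4)) (if0 -2 then 0 else -4)), ∅)}; St=[mulR :: subR]⟩
step 5: ⟨T=2; E={w↦thunk(((λv. (v - -4)) (if0 -2 then 0 else -4)), ∅)}; St=[mulR :: mulR :: subR]⟩
step 6: ⟨T=0; E={w↦thunk(((λv. (v - -4)) (if0 -2 then 0 else -4)), ∅)}; St=[mulL(2) :: mulR :: subR]⟩
step 7: ⟨T=(w * 7); E={w↦thunk(((λv. (v - -4)) (if0 -2 then 0 else -4)), ∅)}; St=[mulL(0) :: subR]⟩
step 8: ⟨T=w; E={w↦thunk(((λv. (v - -4)) (if0 -2 then 0 else -4)), ∅)}; St=[mulR :: mulL(0) :: subR]⟩
step 9: ⟨T=((λv. (v - -4)) (if0 -2 then 0 else -4)); E=∅; St=[mulR :: mulL(0) :: subR]⟩
step 10: ⟨T=(λv. (v - -4)); E=∅; St=[thunk :: mulR :: mulL(0) :: subR]⟩
step 11: ⟨T=(v - -4); E={v↦thunk((if0 -2 then 0 else -4), ∅)}; St=[mulR :: mulL(0) :: subR]⟩
step 12: ⟨T=v; E={v↦thunk((if0 -2 then 0 else -4), ∅)}; St=[subR :: mulR :: mulL(0) :: subR]⟩
step 13: ⟨T=(if0 -2 then 0 else -4); E=∅; St=[subR :: mulR :: mulL(0) :: subR]⟩
step 14: ⟨T=-2; E=∅; St=[if0 :: subR :: mulR :: mulL(0) :: subR]⟩
step 15: ⟨T=-4; E=∅; St=[subR :: mulR :: mulL(0) :: subR]⟩
step 16: ⟨T=-4; E={v↦thunk((if0 -2 then 0 else -4), ∅)}; St=[subL(-4) :: mulR :: mulL(0) :: subR]⟩
step 17: ⟨T=7; E={w↦thunk(((λv. (v - -4)) (if0 -2 then 0 else -4)), ∅)}; St=[mulL(0) :: mulL(0) :: subR]⟩
step 18: ⟨T=(-4 + (let q = 4 in (if0 q then 3 else q))); E=∅; St=[subL(0)]⟩
step 19: ⟨T=-4; E=∅; St=[addR :: subL(0)]⟩
step 20: ⟨T=(let q = 4 in (if0 q then 3 else q)); E=∅; St=[addL(-4) :: subL(0)]⟩
step 21: ⟨T=(if0 q then 3 else q); E={q↦thunk(4, ∅)}; St=[addL(-4) :: subL(0)]⟩
step 22: ⟨T=q; E={q↦thunk(4, ∅)}; St=[if0 :: addL(-4) :: subL(0)]⟩
step 23: ⟨T=4; E=∅; St=[if0 :: addL(-4) :: subL(0)]⟩
step 24: ⟨T=q; E={q↦thunk(4, ∅)}; St=[addL(-4) :: subL(0)]⟩
step 25: ⟨T=4; E=∅; St=[addL(-4) :: subL(0)]⟩
→ final value 0

Answer: 0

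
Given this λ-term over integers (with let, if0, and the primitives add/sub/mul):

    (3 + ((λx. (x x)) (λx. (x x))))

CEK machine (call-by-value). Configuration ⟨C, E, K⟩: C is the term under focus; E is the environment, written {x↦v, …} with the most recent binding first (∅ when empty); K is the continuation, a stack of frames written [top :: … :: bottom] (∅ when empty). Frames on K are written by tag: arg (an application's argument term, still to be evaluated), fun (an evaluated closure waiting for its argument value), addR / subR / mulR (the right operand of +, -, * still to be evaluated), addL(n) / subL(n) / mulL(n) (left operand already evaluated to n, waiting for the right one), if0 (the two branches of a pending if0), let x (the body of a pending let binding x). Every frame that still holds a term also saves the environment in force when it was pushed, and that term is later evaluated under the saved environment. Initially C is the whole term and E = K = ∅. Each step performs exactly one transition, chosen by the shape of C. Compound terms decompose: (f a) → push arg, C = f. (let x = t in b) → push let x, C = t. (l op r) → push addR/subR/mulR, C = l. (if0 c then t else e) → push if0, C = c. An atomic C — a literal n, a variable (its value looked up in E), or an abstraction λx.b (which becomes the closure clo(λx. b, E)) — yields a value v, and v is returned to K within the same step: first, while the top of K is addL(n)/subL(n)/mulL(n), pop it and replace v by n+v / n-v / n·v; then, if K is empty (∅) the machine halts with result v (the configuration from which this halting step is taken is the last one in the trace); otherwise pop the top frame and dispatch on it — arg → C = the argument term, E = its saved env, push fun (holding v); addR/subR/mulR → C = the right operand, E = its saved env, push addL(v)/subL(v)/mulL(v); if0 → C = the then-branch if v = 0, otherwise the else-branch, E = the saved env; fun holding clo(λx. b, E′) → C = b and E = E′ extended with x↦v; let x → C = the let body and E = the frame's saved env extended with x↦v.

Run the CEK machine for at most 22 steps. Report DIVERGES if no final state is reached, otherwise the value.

Answer: DIVERGES (no final state within 22 steps)

Execution trace:
[0] <C=(3 + ((λx. (x x)) (λx. (x x)))), E=∅, K=∅>
[1] <C=3, E=∅, K=[addR]>
[2] <C=((λx. (x x)) (λx. (x x))), E=∅, K=[addL(3)]>
[3] <C=(λx. (x x)), E=∅, K=[arg :: addL(3)]>
[4] <C=(λx. (x x)), E=∅, K=[fun :: addL(3)]>
[5] <C=(x x), E={x↦clo(λx. (x x), ∅)}, K=[addL(3)]>
[6] <C=x, E={x↦clo(λx. (x x), ∅)}, K=[arg :: addL(3)]>
[7] <C=x, E={x↦clo(λx. (x x), ∅)}, K=[fun :: addL(3)]>
… configuration repeats with period 3 (steps 5–7 recur indefinitely) …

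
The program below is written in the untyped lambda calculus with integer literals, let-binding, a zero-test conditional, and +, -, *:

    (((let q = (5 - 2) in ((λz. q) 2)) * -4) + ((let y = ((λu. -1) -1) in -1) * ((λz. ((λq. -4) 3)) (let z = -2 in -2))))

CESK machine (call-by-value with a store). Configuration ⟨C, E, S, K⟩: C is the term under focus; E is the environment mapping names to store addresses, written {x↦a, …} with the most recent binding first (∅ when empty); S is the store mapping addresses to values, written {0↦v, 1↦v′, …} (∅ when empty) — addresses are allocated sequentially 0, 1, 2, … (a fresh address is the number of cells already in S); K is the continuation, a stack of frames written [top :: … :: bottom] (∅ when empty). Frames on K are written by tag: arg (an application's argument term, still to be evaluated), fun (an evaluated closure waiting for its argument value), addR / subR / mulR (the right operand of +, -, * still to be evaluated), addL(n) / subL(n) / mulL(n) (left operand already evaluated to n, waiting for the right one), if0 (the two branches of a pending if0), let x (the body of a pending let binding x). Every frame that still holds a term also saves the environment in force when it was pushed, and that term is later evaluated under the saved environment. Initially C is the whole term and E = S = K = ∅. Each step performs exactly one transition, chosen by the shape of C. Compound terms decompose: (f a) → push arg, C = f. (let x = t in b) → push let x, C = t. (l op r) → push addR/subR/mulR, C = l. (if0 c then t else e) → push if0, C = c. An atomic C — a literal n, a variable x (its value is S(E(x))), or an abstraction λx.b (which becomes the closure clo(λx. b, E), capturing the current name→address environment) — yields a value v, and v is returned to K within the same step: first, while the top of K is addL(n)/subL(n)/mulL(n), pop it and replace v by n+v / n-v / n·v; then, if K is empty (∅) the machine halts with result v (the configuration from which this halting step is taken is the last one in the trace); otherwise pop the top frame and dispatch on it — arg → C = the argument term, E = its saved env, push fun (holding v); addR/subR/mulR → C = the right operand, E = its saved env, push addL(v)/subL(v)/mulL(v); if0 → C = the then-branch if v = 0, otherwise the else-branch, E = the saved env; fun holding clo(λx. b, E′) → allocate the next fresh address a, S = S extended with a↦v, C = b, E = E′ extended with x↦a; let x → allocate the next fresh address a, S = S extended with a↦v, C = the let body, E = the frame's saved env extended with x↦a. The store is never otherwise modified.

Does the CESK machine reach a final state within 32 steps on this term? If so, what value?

Answer: -8

Execution trace:
0. <C=(((let q = (5 - 2) in ((λz. q) 2)) * -4) + ((let y = ((λu. -1) -1) in -1) * ((λz. ((λq. -4) 3)) (let z = -2 in -2)))), E=∅, S=∅, K=∅>
1. <C=((let q = (5 - 2) in ((λz. q) 2)) * -4), E=∅, S=∅, K=[addR]>
2. <C=(let q = (5 - 2) in ((λz. q) 2)), E=∅, S=∅, K=[mulR :: addR]>
3. <C=(5 - 2), E=∅, S=∅, K=[let q :: mulR :: addR]>
4. <C=5, E=∅, S=∅, K=[subR :: let q :: mulR :: addR]>
5. <C=2, E=∅, S=∅, K=[subL(5) :: let q :: mulR :: addR]>
6. <C=((λz. q) 2), E={q↦0}, S={0↦3}, K=[mulR :: addR]>
7. <C=(λz. q), E={q↦0}, S={0↦3}, K=[arg :: mulR :: addR]>
8. <C=2, E={q↦0}, S={0↦3}, K=[fun :: mulR :: addR]>
9. <C=q, E={z↦1, q↦0}, S={0↦3, 1↦2}, K=[mulR :: addR]>
10. <C=-4, E=∅, S={0↦3, 1↦2}, K=[mulL(3) :: addR]>
11. <C=((let y = ((λu. -1) -1) in -1) * ((λz. ((λq. -4) 3)) (let z = -2 in -2))), E=∅, S={0↦3, 1↦2}, K=[addL(-12)]>
12. <C=(let y = ((λu. -1) -1) in -1), E=∅, S={0↦3, 1↦2}, K=[mulR :: addL(-12)]>
13. <C=((λu. -1) -1), E=∅, S={0↦3, 1↦2}, K=[let y :: mulR :: addL(-12)]>
14. <C=(λu. -1), E=∅, S={0↦3, 1↦2}, K=[arg :: let y :: mulR :: addL(-12)]>
15. <C=-1, E=∅, S={0↦3, 1↦2}, K=[fun :: let y :: mulR :: addL(-12)]>
16. <C=-1, E={u↦2}, S={0↦3, 1↦2, 2↦-1}, K=[let y :: mulR :: addL(-12)]>
17. <C=-1, E={y↦3}, S={0↦3, 1↦2, 2↦-1, 3↦-1}, K=[mulR :: addL(-12)]>
18. <C=((λz. ((λq. -4) 3)) (let z = -2 in -2)), E=∅, S={0↦3, 1↦2, 2↦-1, 3↦-1}, K=[mulL(-1) :: addL(-12)]>
19. <C=(λz. ((λq. -4) 3)), E=∅, S={0↦3, 1↦2, 2↦-1, 3↦-1}, K=[arg :: mulL(-1) :: addL(-12)]>
20. <C=(let z = -2 in -2), E=∅, S={0↦3, 1↦2, 2↦-1, 3↦-1}, K=[fun :: mulL(-1) :: addL(-12)]>
21. <C=-2, E=∅, S={0↦3, 1↦2, 2↦-1, 3↦-1}, K=[let z :: fun :: mulL(-1) :: addL(-12)]>
22. <C=-2, E={z↦4}, S={0↦3, 1↦2, 2↦-1, 3↦-1, 4↦-2}, K=[fun :: mulL(-1) :: addL(-12)]>
23. <C=((λq. -4) 3), E={z↦5}, S={0↦3, 1↦2, 2↦-1, 3↦-1, 4↦-2, 5↦-2}, K=[mulL(-1) :: addL(-12)]>
24. <C=(λq. -4), E={z↦5}, S={0↦3, 1↦2, 2↦-1, 3↦-1, 4↦-2, 5↦-2}, K=[arg :: mulL(-1) :: addL(-12)]>
25. <C=3, E={z↦5}, S={0↦3, 1↦2, 2↦-1, 3↦-1, 4↦-2, 5↦-2}, K=[fun :: mulL(-1) :: addL(-12)]>
26. <C=-4, E={q↦6, z↦5}, S={0↦3, 1↦2, 2↦-1, 3↦-1, 4↦-2, 5↦-2, 6↦3}, K=[mulL(-1) :: addL(-12)]>
→ final value -8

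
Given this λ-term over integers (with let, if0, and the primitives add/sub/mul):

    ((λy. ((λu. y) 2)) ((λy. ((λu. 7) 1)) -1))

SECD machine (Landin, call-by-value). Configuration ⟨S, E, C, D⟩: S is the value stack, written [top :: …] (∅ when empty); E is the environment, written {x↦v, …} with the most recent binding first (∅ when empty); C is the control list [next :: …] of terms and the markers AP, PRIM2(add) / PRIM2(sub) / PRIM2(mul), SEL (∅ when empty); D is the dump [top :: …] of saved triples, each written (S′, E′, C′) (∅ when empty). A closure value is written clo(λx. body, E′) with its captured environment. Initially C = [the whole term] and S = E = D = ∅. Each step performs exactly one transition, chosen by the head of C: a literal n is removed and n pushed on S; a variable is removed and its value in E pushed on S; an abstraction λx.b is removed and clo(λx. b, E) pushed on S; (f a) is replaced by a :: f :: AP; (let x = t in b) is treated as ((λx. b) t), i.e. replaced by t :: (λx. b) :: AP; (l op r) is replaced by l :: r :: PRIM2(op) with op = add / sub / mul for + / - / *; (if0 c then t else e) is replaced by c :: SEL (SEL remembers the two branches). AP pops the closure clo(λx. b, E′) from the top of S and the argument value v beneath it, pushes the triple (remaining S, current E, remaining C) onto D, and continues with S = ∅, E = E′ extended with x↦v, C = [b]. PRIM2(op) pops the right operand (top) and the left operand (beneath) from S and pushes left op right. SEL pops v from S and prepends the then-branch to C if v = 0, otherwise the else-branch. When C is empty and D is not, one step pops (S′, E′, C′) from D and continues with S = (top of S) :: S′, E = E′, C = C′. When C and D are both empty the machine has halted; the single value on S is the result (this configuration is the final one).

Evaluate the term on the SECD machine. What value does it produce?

0. ⟨S=∅; E=∅; C=[((λy. ((λu. y) 2)) ((λy. ((λu. 7) 1)) -1))]; D=∅⟩
1. ⟨S=∅; E=∅; C=[((λy. ((λu. 7) 1)) -1) :: (λy. ((λu. y) 2)) :: AP]; D=∅⟩
2. ⟨S=∅; E=∅; C=[-1 :: (λy. ((λu. 7) 1)) :: AP :: (λy. ((λu. y) 2)) :: AP]; D=∅⟩
3. ⟨S=[-1]; E=∅; C=[(λy. ((λu. 7) 1)) :: AP :: (λy. ((λu. y) 2)) :: AP]; D=∅⟩
4. ⟨S=[clo(λy. ((λu. 7) 1), ∅) :: -1]; E=∅; C=[AP :: (λy. ((λu. y) 2)) :: AP]; D=∅⟩
5. ⟨S=∅; E={y↦-1}; C=[((λu. 7) 1)]; D=[(∅, ∅, [(λy. ((λu. y) 2)) :: AP])]⟩
6. ⟨S=∅; E={y↦-1}; C=[1 :: (λu. 7) :: AP]; D=[(∅, ∅, [(λy. ((λu. y) 2)) :: AP])]⟩
7. ⟨S=[1]; E={y↦-1}; C=[(λu. 7) :: AP]; D=[(∅, ∅, [(λy. ((λu. y) 2)) :: AP])]⟩
8. ⟨S=[clo(λu. 7, {y↦-1}) :: 1]; E={y↦-1}; C=[AP]; D=[(∅, ∅, [(λy. ((λu. y) 2)) :: AP])]⟩
9. ⟨S=∅; E={u↦1, y↦-1}; C=[7]; D=[(∅, {y↦-1}, ∅) :: (∅, ∅, [(λy. ((λu. y) 2)) :: AP])]⟩
10. ⟨S=[7]; E={u↦1, y↦-1}; C=∅; D=[(∅, {y↦-1}, ∅) :: (∅, ∅, [(λy. ((λu. y) 2)) :: AP])]⟩
11. ⟨S=[7]; E={y↦-1}; C=∅; D=[(∅, ∅, [(λy. ((λu. y) 2)) :: AP])]⟩
12. ⟨S=[7]; E=∅; C=[(λy. ((λu. y) 2)) :: AP]; D=∅⟩
13. ⟨S=[clo(λy. ((λu. y) 2), ∅) :: 7]; E=∅; C=[AP]; D=∅⟩
14. ⟨S=∅; E={y↦7}; C=[((λu. y) 2)]; D=[(∅, ∅, ∅)]⟩
15. ⟨S=∅; E={y↦7}; C=[2 :: (λu. y) :: AP]; D=[(∅, ∅, ∅)]⟩
16. ⟨S=[2]; E={y↦7}; C=[(λu. y) :: AP]; D=[(∅, ∅, ∅)]⟩
17. ⟨S=[clo(λu. y, {y↦7}) :: 2]; E={y↦7}; C=[AP]; D=[(∅, ∅, ∅)]⟩
18. ⟨S=∅; E={u↦2, y↦7}; C=[y]; D=[(∅, {y↦7}, ∅) :: (∅, ∅, ∅)]⟩
19. ⟨S=[7]; E={u↦2, y↦7}; C=∅; D=[(∅, {y↦7}, ∅) :: (∅, ∅, ∅)]⟩
20. ⟨S=[7]; E={y↦7}; C=∅; D=[(∅, ∅, ∅)]⟩
21. ⟨S=[7]; E=∅; C=∅; D=∅⟩
→ final value 7

Answer: 7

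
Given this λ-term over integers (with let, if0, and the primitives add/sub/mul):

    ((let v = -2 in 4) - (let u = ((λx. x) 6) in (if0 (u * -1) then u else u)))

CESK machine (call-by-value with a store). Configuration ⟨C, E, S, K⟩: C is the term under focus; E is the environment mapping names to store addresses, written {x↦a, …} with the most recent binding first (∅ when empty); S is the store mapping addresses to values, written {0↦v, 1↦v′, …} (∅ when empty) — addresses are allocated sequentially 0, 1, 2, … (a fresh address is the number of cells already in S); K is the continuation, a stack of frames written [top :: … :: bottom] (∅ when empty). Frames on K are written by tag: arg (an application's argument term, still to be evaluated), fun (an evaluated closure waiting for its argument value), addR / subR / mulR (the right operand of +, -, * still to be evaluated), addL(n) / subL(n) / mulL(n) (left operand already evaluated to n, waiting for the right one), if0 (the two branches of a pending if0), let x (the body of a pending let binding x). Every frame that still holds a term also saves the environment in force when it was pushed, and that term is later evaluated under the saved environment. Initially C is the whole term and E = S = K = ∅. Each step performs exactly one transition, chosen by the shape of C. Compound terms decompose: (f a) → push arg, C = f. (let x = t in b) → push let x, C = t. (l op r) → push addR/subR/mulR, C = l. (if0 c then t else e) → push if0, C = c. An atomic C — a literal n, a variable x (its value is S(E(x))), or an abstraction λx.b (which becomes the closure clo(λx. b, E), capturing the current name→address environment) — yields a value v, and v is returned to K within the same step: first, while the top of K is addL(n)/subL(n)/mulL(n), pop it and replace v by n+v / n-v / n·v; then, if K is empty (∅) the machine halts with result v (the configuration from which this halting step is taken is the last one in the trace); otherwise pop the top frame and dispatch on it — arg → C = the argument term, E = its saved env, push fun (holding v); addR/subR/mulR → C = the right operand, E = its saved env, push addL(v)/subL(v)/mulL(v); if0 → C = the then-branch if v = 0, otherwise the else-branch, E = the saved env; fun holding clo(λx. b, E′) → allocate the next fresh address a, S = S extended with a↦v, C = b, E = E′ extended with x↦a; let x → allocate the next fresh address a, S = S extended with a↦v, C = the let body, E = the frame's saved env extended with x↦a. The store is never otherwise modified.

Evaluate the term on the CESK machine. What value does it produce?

0. [C=((let v = -2 in 4) - (let u = ((λx. x) 6) in (if0 (u * -1) then u else u))) | E=∅ | S=∅ | K=∅]
1. [C=(let v = -2 in 4) | E=∅ | S=∅ | K=[subR]]
2. [C=-2 | E=∅ | S=∅ | K=[let v :: subR]]
3. [C=4 | E={v↦0} | S={0↦-2} | K=[subR]]
4. [C=(let u = ((λx. x) 6) in (if0 (u * -1) then u else u)) | E=∅ | S={0↦-2} | K=[subL(4)]]
5. [C=((λx. x) 6) | E=∅ | S={0↦-2} | K=[let u :: subL(4)]]
6. [C=(λx. x) | E=∅ | S={0↦-2} | K=[arg :: let u :: subL(4)]]
7. [C=6 | E=∅ | S={0↦-2} | K=[fun :: let u :: subL(4)]]
8. [C=x | E={x↦1} | S={0↦-2, 1↦6} | K=[let u :: subL(4)]]
9. [C=(if0 (u * -1) then u else u) | E={u↦2} | S={0↦-2, 1↦6, 2↦6} | K=[subL(4)]]
10. [C=(u * -1) | E={u↦2} | S={0↦-2, 1↦6, 2↦6} | K=[if0 :: subL(4)]]
11. [C=u | E={u↦2} | S={0↦-2, 1↦6, 2↦6} | K=[mulR :: if0 :: subL(4)]]
12. [C=-1 | E={u↦2} | S={0↦-2, 1↦6, 2↦6} | K=[mulL(6) :: if0 :: subL(4)]]
13. [C=u | E={u↦2} | S={0↦-2, 1↦6, 2↦6} | K=[subL(4)]]
→ final value -2

Answer: -2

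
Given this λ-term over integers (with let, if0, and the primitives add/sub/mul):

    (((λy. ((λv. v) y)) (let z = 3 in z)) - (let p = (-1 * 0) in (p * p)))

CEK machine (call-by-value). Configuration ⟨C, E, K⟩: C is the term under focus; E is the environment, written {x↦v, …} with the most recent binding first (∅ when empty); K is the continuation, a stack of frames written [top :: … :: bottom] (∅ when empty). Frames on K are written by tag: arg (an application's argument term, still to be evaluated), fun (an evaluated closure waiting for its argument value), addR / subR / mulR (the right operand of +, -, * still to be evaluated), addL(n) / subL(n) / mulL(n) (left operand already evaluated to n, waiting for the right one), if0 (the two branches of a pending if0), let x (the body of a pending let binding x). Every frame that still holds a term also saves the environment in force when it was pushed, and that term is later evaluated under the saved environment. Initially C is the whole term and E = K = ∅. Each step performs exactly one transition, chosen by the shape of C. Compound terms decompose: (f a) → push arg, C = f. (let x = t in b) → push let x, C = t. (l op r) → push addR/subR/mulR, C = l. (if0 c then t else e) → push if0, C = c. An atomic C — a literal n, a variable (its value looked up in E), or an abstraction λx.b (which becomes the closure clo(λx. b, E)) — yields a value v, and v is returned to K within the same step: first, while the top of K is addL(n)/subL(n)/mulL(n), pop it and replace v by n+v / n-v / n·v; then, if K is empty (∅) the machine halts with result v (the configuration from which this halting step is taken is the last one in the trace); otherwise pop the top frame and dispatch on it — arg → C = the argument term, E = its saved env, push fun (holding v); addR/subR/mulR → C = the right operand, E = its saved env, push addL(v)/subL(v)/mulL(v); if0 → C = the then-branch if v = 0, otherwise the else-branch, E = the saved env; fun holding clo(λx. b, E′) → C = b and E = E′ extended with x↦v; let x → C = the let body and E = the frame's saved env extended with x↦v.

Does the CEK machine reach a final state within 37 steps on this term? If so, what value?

[0] <C=(((λy. ((λv. v) y)) (let z = 3 in z)) - (let p = (-1 * 0) in (p * p))), E=∅, K=∅>
[1] <C=((λy. ((λv. v) y)) (let z = 3 in z)), E=∅, K=[subR]>
[2] <C=(λy. ((λv. v) y)), E=∅, K=[arg :: subR]>
[3] <C=(let z = 3 in z), E=∅, K=[fun :: subR]>
[4] <C=3, E=∅, K=[let z :: fun :: subR]>
[5] <C=z, E={z↦3}, K=[fun :: subR]>
[6] <C=((λv. v) y), E={y↦3}, K=[subR]>
[7] <C=(λv. v), E={y↦3}, K=[arg :: subR]>
[8] <C=y, E={y↦3}, K=[fun :: subR]>
[9] <C=v, E={v↦3, y↦3}, K=[subR]>
[10] <C=(let p = (-1 * 0) in (p * p)), E=∅, K=[subL(3)]>
[11] <C=(-1 * 0), E=∅, K=[let p :: subL(3)]>
[12] <C=-1, E=∅, K=[mulR :: let p :: subL(3)]>
[13] <C=0, E=∅, K=[mulL(-1) :: let p :: subL(3)]>
[14] <C=(p * p), E={p↦0}, K=[subL(3)]>
[15] <C=p, E={p↦0}, K=[mulR :: subL(3)]>
[16] <C=p, E={p↦0}, K=[mulL(0) :: subL(3)]>
→ final value 3

Answer: 3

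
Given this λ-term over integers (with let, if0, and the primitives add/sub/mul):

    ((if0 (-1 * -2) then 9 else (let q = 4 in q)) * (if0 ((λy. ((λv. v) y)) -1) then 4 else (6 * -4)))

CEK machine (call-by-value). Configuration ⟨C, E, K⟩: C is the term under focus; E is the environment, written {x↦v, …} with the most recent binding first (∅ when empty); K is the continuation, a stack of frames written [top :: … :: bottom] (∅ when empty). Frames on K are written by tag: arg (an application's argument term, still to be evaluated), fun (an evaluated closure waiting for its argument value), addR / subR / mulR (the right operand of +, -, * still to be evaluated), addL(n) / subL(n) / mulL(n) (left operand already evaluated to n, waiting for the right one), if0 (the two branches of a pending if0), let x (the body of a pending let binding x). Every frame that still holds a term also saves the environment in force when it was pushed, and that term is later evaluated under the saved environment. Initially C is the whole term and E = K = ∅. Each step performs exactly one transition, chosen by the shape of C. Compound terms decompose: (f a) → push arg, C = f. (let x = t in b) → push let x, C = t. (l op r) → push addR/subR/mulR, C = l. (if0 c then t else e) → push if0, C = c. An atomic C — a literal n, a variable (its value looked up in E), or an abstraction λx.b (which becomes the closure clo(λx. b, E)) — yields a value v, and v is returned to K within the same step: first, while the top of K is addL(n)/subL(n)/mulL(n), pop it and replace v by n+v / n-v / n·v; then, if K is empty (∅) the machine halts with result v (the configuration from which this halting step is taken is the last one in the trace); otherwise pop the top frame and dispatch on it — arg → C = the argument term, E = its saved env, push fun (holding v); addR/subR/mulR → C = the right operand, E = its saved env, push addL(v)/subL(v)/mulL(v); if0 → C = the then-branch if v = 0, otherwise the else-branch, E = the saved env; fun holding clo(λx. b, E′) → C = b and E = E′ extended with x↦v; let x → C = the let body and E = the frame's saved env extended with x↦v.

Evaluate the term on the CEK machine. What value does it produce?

Answer: -96

Machine steps:
t=0: ⟨C=((if0 (-1 * -2) then 9 else (let q = 4 in q)) * (if0 ((λy. ((λv. v) y)) -1) then 4 else (6 * -4))); E=∅; K=∅⟩
t=1: ⟨C=(if0 (-1 * -2) then 9 else (let q = 4 in q)); E=∅; K=[mulR]⟩
t=2: ⟨C=(-1 * -2); E=∅; K=[if0 :: mulR]⟩
t=3: ⟨C=-1; E=∅; K=[mulR :: if0 :: mulR]⟩
t=4: ⟨C=-2; E=∅; K=[mulL(-1) :: if0 :: mulR]⟩
t=5: ⟨C=(let q = 4 in q); E=∅; K=[mulR]⟩
t=6: ⟨C=4; E=∅; K=[let q :: mulR]⟩
t=7: ⟨C=q; E={q↦4}; K=[mulR]⟩
t=8: ⟨C=(if0 ((λy. ((λv. v) y)) -1) then 4 else (6 * -4)); E=∅; K=[mulL(4)]⟩
t=9: ⟨C=((λy. ((λv. v) y)) -1); E=∅; K=[if0 :: mulL(4)]⟩
t=10: ⟨C=(λy. ((λv. v) y)); E=∅; K=[arg :: if0 :: mulL(4)]⟩
t=11: ⟨C=-1; E=∅; K=[fun :: if0 :: mulL(4)]⟩
t=12: ⟨C=((λv. v) y); E={y↦-1}; K=[if0 :: mulL(4)]⟩
t=13: ⟨C=(λv. v); E={y↦-1}; K=[arg :: if0 :: mulL(4)]⟩
t=14: ⟨C=y; E={y↦-1}; K=[fun :: if0 :: mulL(4)]⟩
t=15: ⟨C=v; E={v↦-1, y↦-1}; K=[if0 :: mulL(4)]⟩
t=16: ⟨C=(6 * -4); E=∅; K=[mulL(4)]⟩
t=17: ⟨C=6; E=∅; K=[mulR :: mulL(4)]⟩
t=18: ⟨C=-4; E=∅; K=[mulL(6) :: mulL(4)]⟩
→ final value -96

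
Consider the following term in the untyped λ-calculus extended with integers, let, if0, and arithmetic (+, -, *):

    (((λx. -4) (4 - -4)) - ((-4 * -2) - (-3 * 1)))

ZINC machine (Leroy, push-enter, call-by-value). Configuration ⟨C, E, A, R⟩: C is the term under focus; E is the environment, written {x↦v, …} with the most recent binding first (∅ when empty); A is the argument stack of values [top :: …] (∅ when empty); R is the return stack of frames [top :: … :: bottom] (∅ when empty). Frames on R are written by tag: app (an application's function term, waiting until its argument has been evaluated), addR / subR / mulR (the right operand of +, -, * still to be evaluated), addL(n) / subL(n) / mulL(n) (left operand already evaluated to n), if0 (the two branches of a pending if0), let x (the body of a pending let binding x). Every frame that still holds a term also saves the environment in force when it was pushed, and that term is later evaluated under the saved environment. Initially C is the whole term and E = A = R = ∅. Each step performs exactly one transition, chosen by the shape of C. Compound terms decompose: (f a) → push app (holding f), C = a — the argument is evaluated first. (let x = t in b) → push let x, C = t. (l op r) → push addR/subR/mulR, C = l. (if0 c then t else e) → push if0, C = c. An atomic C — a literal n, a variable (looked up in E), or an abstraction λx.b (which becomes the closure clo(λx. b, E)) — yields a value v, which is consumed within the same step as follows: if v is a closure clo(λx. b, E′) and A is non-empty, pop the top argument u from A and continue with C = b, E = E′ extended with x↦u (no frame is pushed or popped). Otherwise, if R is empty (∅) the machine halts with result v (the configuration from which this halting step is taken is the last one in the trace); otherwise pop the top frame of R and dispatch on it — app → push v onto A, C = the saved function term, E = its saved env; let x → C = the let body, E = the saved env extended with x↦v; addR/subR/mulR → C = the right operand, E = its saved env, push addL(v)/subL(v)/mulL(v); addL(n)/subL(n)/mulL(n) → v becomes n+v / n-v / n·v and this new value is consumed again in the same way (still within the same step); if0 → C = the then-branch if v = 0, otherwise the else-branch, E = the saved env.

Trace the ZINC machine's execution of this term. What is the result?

[0] [C=(((λx. -4) (4 - -4)) - ((-4 * -2) - (-3 * 1))) | E=∅ | A=∅ | R=∅]
[1] [C=((λx. -4) (4 - -4)) | E=∅ | A=∅ | R=[subR]]
[2] [C=(4 - -4) | E=∅ | A=∅ | R=[app :: subR]]
[3] [C=4 | E=∅ | A=∅ | R=[subR :: app :: subR]]
[4] [C=-4 | E=∅ | A=∅ | R=[subL(4) :: app :: subR]]
[5] [C=(λx. -4) | E=∅ | A=[8] | R=[subR]]
[6] [C=-4 | E={x↦8} | A=∅ | R=[subR]]
[7] [C=((-4 * -2) - (-3 * 1)) | E=∅ | A=∅ | R=[subL(-4)]]
[8] [C=(-4 * -2) | E=∅ | A=∅ | R=[subR :: subL(-4)]]
[9] [C=-4 | E=∅ | A=∅ | R=[mulR :: subR :: subL(-4)]]
[10] [C=-2 | E=∅ | A=∅ | R=[mulL(-4) :: subR :: subL(-4)]]
[11] [C=(-3 * 1) | E=∅ | A=∅ | R=[subL(8) :: subL(-4)]]
[12] [C=-3 | E=∅ | A=∅ | R=[mulR :: subL(8) :: subL(-4)]]
[13] [C=1 | E=∅ | A=∅ | R=[mulL(-3) :: subL(8) :: subL(-4)]]
→ final value -15

Answer: -15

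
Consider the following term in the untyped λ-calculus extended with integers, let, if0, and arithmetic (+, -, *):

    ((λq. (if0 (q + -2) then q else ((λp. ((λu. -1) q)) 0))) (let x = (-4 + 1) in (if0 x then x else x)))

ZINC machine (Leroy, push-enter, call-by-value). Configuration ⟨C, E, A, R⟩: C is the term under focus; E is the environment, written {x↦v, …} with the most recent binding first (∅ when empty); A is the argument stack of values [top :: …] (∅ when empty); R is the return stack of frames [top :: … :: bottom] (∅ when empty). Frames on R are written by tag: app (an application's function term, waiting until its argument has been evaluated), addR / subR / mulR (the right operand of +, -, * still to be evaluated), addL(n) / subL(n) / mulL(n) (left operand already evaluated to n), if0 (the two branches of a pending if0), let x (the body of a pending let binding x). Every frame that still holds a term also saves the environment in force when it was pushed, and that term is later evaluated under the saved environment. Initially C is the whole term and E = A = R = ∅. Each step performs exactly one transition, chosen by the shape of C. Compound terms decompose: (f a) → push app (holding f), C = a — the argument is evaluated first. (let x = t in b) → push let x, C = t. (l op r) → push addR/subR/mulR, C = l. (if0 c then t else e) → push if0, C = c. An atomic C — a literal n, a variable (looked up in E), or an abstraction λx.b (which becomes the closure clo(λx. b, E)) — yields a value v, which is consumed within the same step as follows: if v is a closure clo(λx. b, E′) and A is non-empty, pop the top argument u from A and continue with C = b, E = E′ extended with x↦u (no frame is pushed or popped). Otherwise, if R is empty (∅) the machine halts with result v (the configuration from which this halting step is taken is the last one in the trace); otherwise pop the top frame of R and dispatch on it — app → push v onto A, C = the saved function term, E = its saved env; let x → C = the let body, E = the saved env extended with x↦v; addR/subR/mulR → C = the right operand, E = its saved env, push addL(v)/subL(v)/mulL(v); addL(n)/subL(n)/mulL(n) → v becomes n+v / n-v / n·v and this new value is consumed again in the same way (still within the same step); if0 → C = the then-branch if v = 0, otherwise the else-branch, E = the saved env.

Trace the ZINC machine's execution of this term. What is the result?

Answer: -1

Execution trace:
[0] [C=((λq. (if0 (q + -2) then q else ((λp. ((λu. -1) q)) 0))) (let x = (-4 + 1) in (if0 x then x else x))) | E=∅ | A=∅ | R=∅]
[1] [C=(let x = (-4 + 1) in (if0 x then x else x)) | E=∅ | A=∅ | R=[app]]
[2] [C=(-4 + 1) | E=∅ | A=∅ | R=[let x :: app]]
[3] [C=-4 | E=∅ | A=∅ | R=[addR :: let x :: app]]
[4] [C=1 | E=∅ | A=∅ | R=[addL(-4) :: let x :: app]]
[5] [C=(if0 x then x else x) | E={x↦-3} | A=∅ | R=[app]]
[6] [C=x | E={x↦-3} | A=∅ | R=[if0 :: app]]
[7] [C=x | E={x↦-3} | A=∅ | R=[app]]
[8] [C=(λq. (if0 (q + -2) then q else ((λp. ((λu. -1) q)) 0))) | E=∅ | A=[-3] | R=∅]
[9] [C=(if0 (q + -2) then q else ((λp. ((λu. -1) q)) 0)) | E={q↦-3} | A=∅ | R=∅]
[10] [C=(q + -2) | E={q↦-3} | A=∅ | R=[if0]]
[11] [C=q | E={q↦-3} | A=∅ | R=[addR :: if0]]
[12] [C=-2 | E={q↦-3} | A=∅ | R=[addL(-3) :: if0]]
[13] [C=((λp. ((λu. -1) q)) 0) | E={q↦-3} | A=∅ | R=∅]
[14] [C=0 | E={q↦-3} | A=∅ | R=[app]]
[15] [C=(λp. ((λu. -1) q)) | E={q↦-3} | A=[0] | R=∅]
[16] [C=((λu. -1) q) | E={p↦0, q↦-3} | A=∅ | R=∅]
[17] [C=q | E={p↦0, q↦-3} | A=∅ | R=[app]]
[18] [C=(λu. -1) | E={p↦0, q↦-3} | A=[-3] | R=∅]
[19] [C=-1 | E={u↦-3, p↦0, q↦-3} | A=∅ | R=∅]
→ final value -1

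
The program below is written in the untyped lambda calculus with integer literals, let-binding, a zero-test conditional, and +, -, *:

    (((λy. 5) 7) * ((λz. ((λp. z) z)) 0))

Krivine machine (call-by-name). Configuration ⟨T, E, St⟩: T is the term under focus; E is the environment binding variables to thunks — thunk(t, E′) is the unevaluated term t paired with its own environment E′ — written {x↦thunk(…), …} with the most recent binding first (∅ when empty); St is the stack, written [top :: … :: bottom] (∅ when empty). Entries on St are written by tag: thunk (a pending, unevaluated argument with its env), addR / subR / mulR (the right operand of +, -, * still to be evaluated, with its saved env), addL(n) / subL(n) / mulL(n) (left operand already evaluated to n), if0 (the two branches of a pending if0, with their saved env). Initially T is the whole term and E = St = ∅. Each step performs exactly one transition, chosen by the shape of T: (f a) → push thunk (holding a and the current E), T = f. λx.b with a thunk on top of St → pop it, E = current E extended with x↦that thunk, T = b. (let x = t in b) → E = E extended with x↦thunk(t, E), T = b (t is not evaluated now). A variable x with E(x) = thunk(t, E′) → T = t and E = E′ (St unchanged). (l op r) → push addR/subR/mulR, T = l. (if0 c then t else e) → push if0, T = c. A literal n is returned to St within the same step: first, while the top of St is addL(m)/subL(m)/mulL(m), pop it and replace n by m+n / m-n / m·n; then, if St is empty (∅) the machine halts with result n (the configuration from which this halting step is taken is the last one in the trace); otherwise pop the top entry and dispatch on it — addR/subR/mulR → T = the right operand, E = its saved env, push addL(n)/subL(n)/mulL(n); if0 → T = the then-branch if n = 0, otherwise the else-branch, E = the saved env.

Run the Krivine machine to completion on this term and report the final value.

0. <T=(((λy. 5) 7) * ((λz. ((λp. z) z)) 0)), E=∅, St=∅>
1. <T=((λy. 5) 7), E=∅, St=[mulR]>
2. <T=(λy. 5), E=∅, St=[thunk :: mulR]>
3. <T=5, E={y↦thunk(7, ∅)}, St=[mulR]>
4. <T=((λz. ((λp. z) z)) 0), E=∅, St=[mulL(5)]>
5. <T=(λz. ((λp. z) z)), E=∅, St=[thunk :: mulL(5)]>
6. <T=((λp. z) z), E={z↦thunk(0, ∅)}, St=[mulL(5)]>
7. <T=(λp. z), E={z↦thunk(0, ∅)}, St=[thunk :: mulL(5)]>
8. <T=z, E={p↦thunk(z, {z↦thunk(0, ∅)}), z↦thunk(0, ∅)}, St=[mulL(5)]>
9. <T=0, E=∅, St=[mulL(5)]>
→ final value 0

Answer: 0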